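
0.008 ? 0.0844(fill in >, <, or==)<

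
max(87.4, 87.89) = 87.89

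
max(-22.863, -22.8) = -22.8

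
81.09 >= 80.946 True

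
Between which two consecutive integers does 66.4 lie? 66 and 67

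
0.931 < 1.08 True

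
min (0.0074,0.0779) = 0.0074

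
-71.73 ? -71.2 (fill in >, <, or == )<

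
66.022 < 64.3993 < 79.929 False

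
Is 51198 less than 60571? Yes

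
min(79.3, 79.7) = 79.3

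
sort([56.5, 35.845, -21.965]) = [-21.965, 35.845, 56.5]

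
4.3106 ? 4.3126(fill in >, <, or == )<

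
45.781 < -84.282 False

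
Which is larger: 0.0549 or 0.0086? 0.0549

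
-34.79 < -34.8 False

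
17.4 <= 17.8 True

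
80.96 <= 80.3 False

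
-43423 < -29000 True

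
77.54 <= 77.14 False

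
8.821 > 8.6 True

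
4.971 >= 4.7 True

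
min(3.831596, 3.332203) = 3.332203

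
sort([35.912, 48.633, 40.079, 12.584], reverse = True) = [48.633, 40.079, 35.912, 12.584]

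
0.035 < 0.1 True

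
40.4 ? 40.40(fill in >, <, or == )==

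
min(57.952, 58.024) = 57.952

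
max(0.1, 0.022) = 0.1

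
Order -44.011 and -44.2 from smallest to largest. -44.2, -44.011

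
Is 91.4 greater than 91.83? No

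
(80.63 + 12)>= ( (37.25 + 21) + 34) True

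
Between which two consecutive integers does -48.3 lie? -49 and -48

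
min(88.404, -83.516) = -83.516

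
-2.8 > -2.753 False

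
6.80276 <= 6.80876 True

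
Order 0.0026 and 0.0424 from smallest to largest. 0.0026, 0.0424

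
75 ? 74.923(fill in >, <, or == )>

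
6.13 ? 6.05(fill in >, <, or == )>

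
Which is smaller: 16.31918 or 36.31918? 16.31918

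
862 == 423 False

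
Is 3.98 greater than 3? Yes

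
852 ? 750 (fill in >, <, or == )>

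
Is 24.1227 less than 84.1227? Yes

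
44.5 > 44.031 True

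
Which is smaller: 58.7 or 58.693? 58.693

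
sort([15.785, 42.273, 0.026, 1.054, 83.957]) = [0.026, 1.054, 15.785, 42.273, 83.957]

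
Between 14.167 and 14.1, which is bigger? 14.167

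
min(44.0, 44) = 44.0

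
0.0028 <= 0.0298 True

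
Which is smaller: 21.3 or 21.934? 21.3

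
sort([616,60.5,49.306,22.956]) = [22.956,49.306,60.5,616]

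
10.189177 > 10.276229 False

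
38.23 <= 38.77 True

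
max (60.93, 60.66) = 60.93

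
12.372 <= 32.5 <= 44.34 True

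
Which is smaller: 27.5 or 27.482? 27.482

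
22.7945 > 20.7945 True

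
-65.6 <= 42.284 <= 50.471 True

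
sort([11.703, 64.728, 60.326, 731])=[11.703, 60.326, 64.728, 731]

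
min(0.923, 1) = 0.923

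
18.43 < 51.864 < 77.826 True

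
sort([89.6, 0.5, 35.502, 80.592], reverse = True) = [89.6, 80.592, 35.502, 0.5]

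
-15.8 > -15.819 True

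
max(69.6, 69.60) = 69.60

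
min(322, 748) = 322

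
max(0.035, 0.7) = 0.7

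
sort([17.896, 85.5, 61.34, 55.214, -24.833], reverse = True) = [85.5, 61.34, 55.214, 17.896, -24.833]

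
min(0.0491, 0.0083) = 0.0083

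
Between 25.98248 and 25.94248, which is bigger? 25.98248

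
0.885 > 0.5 True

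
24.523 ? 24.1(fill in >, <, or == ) >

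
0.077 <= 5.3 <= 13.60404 True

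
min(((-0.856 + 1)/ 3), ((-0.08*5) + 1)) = 0.048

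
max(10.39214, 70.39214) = 70.39214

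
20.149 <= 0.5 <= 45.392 False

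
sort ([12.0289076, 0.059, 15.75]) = [0.059, 12.0289076, 15.75]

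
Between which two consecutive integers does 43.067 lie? 43 and 44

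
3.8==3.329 False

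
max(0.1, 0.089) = 0.1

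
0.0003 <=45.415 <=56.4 True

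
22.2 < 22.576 True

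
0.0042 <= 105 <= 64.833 False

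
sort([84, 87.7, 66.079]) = [66.079, 84, 87.7]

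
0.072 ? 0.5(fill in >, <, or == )<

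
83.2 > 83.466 False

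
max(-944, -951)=-944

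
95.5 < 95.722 True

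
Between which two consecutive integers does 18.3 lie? 18 and 19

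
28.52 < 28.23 False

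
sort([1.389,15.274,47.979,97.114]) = [1.389,15.274,47.979,97.114]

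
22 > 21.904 True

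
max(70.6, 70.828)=70.828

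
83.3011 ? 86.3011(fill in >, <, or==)<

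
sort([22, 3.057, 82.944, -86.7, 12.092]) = [-86.7, 3.057, 12.092, 22, 82.944]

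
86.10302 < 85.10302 False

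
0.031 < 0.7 True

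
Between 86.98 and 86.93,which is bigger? 86.98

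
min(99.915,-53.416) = -53.416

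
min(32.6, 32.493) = 32.493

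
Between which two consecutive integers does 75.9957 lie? 75 and 76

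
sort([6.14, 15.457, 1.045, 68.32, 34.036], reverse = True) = [68.32, 34.036, 15.457, 6.14, 1.045]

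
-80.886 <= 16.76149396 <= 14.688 False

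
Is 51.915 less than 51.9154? Yes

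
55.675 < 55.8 True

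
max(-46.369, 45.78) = 45.78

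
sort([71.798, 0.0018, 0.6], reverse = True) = [71.798, 0.6, 0.0018]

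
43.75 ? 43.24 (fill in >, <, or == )>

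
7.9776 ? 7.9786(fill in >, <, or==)<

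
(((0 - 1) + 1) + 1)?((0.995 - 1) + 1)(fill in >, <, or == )>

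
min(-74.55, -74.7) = -74.7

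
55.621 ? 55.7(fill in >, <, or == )<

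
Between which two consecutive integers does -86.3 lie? -87 and -86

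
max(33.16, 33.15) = 33.16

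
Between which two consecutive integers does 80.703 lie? 80 and 81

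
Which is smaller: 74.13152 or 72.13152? 72.13152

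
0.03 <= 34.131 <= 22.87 False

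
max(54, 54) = 54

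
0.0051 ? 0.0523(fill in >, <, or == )<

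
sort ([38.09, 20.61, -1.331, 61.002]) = [-1.331, 20.61, 38.09, 61.002]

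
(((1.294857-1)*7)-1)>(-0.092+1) True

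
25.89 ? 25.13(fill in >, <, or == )>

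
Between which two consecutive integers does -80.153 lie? -81 and -80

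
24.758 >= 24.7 True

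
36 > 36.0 False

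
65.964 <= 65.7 False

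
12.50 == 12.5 True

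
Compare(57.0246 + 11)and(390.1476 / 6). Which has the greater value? (57.0246 + 11)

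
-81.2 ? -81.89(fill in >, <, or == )>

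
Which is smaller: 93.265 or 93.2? 93.2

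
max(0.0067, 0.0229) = 0.0229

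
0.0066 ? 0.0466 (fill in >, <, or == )<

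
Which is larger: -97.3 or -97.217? -97.217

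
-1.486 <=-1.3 True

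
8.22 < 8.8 True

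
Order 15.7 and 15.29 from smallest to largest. 15.29, 15.7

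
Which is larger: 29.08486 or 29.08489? 29.08489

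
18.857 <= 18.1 False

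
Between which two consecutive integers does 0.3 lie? 0 and 1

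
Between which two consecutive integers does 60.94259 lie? 60 and 61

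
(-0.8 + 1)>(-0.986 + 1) True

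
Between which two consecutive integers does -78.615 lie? -79 and -78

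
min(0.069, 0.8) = 0.069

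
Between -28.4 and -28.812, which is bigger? -28.4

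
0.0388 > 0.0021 True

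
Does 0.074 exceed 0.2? No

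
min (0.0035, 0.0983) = 0.0035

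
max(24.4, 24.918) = 24.918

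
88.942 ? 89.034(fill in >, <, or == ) <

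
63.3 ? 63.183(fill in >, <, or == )>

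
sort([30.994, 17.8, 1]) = [1, 17.8, 30.994]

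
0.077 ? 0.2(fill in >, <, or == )<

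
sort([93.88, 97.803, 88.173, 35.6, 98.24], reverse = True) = [98.24, 97.803, 93.88, 88.173, 35.6]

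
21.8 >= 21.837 False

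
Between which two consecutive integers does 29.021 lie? 29 and 30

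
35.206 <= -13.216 False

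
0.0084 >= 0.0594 False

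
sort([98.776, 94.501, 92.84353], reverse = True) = [98.776, 94.501, 92.84353]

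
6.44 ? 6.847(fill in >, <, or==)<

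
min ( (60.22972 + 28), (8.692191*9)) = 78.229719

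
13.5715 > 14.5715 False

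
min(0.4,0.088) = 0.088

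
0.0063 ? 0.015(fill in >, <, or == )<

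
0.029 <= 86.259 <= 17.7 False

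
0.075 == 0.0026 False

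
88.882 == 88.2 False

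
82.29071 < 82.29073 True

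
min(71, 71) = 71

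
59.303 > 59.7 False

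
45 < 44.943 False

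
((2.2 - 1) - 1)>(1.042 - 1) True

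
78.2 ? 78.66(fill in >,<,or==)<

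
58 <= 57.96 False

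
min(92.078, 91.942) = 91.942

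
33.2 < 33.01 False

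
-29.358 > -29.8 True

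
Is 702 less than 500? No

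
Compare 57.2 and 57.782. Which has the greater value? 57.782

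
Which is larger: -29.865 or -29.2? -29.2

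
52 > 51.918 True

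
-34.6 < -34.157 True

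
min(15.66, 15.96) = 15.66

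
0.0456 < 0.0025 False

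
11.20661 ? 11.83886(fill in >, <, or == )<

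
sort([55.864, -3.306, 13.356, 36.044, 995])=[-3.306, 13.356, 36.044, 55.864, 995]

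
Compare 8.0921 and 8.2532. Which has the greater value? 8.2532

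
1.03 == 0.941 False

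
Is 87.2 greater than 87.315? No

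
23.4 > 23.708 False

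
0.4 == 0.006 False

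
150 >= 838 False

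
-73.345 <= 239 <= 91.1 False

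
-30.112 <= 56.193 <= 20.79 False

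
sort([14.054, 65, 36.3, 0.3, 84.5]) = [0.3, 14.054, 36.3, 65, 84.5]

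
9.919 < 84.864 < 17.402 False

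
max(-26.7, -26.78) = -26.7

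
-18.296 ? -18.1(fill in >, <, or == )<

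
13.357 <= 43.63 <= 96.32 True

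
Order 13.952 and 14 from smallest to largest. 13.952, 14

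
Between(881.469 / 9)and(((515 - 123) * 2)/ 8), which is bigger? (((515 - 123) * 2)/ 8)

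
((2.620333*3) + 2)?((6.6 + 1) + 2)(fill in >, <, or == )>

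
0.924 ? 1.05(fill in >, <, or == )<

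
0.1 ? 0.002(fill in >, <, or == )>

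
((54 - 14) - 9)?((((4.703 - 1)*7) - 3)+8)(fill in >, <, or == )>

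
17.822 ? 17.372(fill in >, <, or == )>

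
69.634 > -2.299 True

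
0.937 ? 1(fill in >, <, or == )<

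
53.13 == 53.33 False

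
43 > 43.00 False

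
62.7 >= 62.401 True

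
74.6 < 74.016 False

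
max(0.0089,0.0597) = 0.0597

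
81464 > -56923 True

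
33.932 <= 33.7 False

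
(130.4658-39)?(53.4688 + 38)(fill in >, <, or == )<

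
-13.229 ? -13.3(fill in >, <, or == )>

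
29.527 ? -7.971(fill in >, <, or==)>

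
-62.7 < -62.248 True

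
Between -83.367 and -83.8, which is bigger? -83.367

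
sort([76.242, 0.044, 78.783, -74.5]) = [-74.5, 0.044, 76.242, 78.783]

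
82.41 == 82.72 False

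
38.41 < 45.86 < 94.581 True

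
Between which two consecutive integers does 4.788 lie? 4 and 5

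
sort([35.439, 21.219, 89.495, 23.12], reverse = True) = [89.495, 35.439, 23.12, 21.219]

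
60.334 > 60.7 False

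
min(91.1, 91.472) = 91.1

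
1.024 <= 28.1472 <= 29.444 True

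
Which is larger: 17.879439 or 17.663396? 17.879439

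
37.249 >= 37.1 True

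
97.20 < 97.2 False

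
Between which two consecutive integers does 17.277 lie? 17 and 18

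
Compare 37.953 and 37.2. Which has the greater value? 37.953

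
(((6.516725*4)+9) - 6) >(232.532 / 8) True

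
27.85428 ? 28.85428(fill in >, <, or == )<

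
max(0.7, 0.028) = 0.7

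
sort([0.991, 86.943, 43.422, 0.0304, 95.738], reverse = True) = [95.738, 86.943, 43.422, 0.991, 0.0304]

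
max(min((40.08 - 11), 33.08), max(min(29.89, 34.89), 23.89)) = 29.89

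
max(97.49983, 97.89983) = 97.89983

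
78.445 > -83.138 True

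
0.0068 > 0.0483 False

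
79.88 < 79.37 False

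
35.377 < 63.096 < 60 False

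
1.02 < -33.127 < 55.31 False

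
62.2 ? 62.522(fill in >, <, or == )<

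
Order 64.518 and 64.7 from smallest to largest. 64.518, 64.7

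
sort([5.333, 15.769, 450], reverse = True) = [450, 15.769, 5.333]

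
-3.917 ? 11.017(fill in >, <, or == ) <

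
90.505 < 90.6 True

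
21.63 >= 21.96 False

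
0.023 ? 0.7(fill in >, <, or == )<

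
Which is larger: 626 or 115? 626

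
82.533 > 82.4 True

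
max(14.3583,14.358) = 14.3583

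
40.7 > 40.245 True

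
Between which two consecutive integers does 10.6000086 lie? 10 and 11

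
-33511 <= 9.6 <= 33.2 True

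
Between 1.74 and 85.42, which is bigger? 85.42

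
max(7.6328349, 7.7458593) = 7.7458593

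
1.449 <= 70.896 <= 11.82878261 False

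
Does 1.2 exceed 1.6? No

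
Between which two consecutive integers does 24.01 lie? 24 and 25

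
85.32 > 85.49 False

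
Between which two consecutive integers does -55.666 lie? -56 and -55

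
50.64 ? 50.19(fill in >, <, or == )>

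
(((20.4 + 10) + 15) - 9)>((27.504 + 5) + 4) False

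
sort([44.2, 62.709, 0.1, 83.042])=[0.1, 44.2, 62.709, 83.042]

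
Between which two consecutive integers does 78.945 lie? 78 and 79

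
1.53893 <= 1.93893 True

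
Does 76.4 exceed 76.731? No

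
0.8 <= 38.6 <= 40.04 True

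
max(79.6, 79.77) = 79.77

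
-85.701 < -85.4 True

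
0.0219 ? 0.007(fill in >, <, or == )>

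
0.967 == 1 False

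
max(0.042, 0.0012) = 0.042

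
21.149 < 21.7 True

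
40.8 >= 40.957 False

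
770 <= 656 False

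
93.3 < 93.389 True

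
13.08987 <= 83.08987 True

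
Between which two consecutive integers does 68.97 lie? 68 and 69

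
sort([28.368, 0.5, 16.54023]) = [0.5, 16.54023, 28.368]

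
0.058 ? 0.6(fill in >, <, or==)<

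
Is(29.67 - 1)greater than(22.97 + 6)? No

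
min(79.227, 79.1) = 79.1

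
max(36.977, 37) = 37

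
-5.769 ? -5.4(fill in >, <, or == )<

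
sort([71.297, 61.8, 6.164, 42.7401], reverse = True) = [71.297, 61.8, 42.7401, 6.164]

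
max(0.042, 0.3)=0.3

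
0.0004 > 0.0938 False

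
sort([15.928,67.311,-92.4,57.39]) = [-92.4,15.928,57.39,67.311]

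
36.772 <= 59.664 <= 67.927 True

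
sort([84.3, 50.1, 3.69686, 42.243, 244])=[3.69686, 42.243, 50.1, 84.3, 244]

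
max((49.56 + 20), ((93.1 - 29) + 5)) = 69.56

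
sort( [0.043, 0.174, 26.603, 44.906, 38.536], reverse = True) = [44.906, 38.536, 26.603, 0.174, 0.043]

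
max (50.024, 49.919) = 50.024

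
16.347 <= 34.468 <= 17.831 False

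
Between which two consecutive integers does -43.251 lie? -44 and -43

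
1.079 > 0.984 True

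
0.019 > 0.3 False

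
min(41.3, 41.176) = 41.176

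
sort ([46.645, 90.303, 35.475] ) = [35.475, 46.645, 90.303]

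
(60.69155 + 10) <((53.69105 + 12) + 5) False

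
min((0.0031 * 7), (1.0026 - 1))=0.0026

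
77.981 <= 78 True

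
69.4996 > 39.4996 True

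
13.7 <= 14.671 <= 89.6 True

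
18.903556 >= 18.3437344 True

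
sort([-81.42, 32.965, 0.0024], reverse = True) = [32.965, 0.0024, -81.42]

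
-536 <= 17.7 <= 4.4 False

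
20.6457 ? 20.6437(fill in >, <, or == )>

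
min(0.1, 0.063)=0.063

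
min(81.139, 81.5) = 81.139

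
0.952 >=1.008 False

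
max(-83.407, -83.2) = -83.2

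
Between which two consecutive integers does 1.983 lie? 1 and 2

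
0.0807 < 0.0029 False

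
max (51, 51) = 51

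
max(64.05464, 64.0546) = 64.05464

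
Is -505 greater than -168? No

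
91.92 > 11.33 True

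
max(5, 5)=5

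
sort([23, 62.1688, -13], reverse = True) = [62.1688, 23, -13]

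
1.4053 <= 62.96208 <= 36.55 False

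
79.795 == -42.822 False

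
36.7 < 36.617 False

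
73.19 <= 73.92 True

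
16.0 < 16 False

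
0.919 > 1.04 False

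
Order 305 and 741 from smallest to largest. 305, 741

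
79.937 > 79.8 True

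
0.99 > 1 False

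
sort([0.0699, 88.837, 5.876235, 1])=[0.0699, 1, 5.876235, 88.837]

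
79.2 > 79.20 False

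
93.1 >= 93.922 False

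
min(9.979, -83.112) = -83.112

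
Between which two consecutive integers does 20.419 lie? 20 and 21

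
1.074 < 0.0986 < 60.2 False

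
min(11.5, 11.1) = 11.1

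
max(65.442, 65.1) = 65.442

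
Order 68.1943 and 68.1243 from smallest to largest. 68.1243, 68.1943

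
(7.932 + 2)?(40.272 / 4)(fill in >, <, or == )<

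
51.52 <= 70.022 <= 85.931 True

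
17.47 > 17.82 False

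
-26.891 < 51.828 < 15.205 False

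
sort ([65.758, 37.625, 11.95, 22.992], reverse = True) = [65.758, 37.625, 22.992, 11.95]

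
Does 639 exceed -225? Yes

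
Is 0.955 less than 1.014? Yes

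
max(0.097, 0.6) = 0.6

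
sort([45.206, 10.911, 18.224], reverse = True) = [45.206, 18.224, 10.911]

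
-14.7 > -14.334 False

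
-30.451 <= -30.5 False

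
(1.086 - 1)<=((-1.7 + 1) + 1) True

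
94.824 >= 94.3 True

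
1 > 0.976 True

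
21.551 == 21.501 False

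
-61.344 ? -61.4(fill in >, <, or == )>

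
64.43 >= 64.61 False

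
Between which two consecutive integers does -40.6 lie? -41 and -40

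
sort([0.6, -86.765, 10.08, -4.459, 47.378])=[-86.765, -4.459, 0.6, 10.08, 47.378]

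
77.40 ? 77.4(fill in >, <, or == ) ==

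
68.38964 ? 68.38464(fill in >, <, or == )>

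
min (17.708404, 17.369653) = 17.369653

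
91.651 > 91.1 True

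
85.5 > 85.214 True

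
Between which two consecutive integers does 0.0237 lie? 0 and 1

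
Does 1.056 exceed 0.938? Yes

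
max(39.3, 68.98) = 68.98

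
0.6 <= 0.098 False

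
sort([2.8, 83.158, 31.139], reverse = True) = [83.158, 31.139, 2.8]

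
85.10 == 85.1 True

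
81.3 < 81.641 True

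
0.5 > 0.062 True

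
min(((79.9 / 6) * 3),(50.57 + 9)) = 39.95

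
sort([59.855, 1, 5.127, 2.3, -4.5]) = [-4.5, 1, 2.3, 5.127, 59.855]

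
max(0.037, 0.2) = 0.2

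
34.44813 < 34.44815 True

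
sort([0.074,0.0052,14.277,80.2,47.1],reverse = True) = [80.2,47.1,14.277,0.074,0.0052]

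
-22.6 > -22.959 True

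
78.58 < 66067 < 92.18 False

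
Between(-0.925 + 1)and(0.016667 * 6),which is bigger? (0.016667 * 6)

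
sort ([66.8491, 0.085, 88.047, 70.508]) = [0.085, 66.8491, 70.508, 88.047]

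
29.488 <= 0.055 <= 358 False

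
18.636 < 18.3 False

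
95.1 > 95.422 False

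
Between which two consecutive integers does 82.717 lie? 82 and 83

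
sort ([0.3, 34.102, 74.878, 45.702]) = [0.3, 34.102, 45.702, 74.878]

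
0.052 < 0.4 True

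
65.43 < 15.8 False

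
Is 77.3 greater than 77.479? No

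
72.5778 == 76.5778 False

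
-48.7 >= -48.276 False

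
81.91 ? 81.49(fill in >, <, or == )>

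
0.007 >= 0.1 False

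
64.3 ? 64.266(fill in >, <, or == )>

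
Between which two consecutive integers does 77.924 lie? 77 and 78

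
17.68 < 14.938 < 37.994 False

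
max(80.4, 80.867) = 80.867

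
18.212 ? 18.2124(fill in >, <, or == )<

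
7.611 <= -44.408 False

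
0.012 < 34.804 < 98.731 True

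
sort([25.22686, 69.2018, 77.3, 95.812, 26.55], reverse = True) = [95.812, 77.3, 69.2018, 26.55, 25.22686]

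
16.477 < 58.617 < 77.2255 True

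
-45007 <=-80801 False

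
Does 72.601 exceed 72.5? Yes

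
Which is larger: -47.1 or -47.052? -47.052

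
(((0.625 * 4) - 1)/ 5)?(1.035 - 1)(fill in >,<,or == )>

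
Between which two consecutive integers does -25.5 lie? -26 and -25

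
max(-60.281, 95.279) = 95.279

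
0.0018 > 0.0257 False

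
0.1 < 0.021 False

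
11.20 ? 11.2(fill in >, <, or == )==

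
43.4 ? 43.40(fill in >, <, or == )==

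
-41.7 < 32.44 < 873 True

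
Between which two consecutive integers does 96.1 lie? 96 and 97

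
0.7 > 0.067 True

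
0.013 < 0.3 True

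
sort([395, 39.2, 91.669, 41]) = [39.2, 41, 91.669, 395]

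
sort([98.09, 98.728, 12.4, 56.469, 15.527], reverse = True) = [98.728, 98.09, 56.469, 15.527, 12.4]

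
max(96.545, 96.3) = 96.545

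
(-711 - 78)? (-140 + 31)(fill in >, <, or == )<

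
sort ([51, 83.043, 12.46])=[12.46, 51, 83.043]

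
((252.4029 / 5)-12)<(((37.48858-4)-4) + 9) True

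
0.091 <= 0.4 True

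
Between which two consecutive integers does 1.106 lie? 1 and 2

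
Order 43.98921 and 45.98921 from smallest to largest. 43.98921, 45.98921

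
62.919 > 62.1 True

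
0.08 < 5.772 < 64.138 True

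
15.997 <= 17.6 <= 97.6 True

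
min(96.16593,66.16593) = 66.16593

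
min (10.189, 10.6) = 10.189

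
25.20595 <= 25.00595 False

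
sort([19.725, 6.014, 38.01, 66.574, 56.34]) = [6.014, 19.725, 38.01, 56.34, 66.574]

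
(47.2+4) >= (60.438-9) False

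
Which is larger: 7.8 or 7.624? 7.8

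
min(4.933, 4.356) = 4.356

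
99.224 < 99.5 True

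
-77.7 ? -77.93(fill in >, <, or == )>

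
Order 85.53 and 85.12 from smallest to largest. 85.12, 85.53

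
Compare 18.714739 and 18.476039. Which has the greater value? 18.714739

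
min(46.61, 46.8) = 46.61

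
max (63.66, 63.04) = 63.66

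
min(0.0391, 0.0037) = 0.0037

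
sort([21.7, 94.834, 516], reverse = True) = [516, 94.834, 21.7]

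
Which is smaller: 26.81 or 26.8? 26.8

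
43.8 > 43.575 True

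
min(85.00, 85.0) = 85.00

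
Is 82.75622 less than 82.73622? No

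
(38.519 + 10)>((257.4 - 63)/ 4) False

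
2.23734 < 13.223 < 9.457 False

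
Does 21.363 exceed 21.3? Yes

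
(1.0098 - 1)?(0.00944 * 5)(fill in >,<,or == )<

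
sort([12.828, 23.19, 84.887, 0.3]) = [0.3, 12.828, 23.19, 84.887]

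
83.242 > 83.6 False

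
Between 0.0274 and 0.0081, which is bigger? 0.0274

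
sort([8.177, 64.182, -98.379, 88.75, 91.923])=[-98.379, 8.177, 64.182, 88.75, 91.923]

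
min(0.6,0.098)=0.098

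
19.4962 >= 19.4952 True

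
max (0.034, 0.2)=0.2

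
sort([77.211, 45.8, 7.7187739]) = [7.7187739, 45.8, 77.211]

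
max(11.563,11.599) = 11.599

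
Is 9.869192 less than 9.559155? No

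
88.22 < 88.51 True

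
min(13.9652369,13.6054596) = 13.6054596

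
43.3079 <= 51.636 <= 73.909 True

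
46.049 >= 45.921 True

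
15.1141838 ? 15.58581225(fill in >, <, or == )<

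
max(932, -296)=932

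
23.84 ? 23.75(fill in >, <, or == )>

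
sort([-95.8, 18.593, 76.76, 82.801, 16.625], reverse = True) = [82.801, 76.76, 18.593, 16.625, -95.8]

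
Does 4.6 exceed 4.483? Yes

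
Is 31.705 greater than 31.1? Yes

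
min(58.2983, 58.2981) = 58.2981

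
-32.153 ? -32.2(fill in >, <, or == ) >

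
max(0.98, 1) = 1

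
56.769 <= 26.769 False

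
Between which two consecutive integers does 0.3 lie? 0 and 1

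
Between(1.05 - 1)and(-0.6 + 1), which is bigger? (-0.6 + 1)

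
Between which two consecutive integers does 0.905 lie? 0 and 1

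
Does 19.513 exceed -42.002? Yes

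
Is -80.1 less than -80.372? No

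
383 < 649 True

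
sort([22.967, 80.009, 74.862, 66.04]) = [22.967, 66.04, 74.862, 80.009]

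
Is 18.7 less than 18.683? No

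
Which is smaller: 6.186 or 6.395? 6.186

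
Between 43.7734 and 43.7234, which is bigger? 43.7734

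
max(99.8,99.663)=99.8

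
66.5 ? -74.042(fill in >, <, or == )>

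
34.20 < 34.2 False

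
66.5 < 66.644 True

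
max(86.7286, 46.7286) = 86.7286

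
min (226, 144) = 144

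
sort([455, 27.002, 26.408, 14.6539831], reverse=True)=[455, 27.002, 26.408, 14.6539831]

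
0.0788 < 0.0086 False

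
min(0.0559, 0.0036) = 0.0036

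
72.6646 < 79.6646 True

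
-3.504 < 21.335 True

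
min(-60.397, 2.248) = -60.397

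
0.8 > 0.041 True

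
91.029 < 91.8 True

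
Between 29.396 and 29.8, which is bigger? 29.8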